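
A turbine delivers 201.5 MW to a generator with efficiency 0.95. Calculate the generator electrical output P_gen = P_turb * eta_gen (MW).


P_gen = 201.5 * 0.95 = 191.4250 MW


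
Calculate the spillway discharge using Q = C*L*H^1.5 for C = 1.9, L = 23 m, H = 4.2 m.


Q = 1.9 * 23 * 4.2^1.5 = 376.1451 m^3/s


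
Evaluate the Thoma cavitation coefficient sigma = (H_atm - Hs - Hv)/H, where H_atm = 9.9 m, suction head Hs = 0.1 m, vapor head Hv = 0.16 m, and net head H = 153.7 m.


sigma = (9.9 - 0.1 - 0.16) / 153.7 = 0.0627


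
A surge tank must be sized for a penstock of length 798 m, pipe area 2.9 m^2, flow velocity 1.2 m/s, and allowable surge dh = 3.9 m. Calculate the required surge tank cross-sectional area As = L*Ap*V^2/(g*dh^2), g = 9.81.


As = 798 * 2.9 * 1.2^2 / (9.81 * 3.9^2) = 22.3339 m^2


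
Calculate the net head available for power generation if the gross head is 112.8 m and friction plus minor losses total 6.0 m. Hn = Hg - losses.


Hn = 112.8 - 6.0 = 106.8000 m


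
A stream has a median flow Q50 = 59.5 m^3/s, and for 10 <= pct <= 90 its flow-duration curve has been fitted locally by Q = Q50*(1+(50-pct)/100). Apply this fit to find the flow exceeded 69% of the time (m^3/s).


Q = 59.5 * (1 + (50 - 69)/100) = 48.1950 m^3/s


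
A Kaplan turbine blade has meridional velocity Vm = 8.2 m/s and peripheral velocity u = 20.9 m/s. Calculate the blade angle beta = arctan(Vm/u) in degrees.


beta = arctan(8.2 / 20.9) = 21.4223 degrees


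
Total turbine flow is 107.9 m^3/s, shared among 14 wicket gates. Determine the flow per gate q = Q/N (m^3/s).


q = 107.9 / 14 = 7.7071 m^3/s


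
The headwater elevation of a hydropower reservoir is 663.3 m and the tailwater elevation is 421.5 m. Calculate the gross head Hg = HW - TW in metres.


Hg = 663.3 - 421.5 = 241.8000 m


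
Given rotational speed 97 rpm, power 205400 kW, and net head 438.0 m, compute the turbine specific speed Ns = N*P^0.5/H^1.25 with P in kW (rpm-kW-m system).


Ns = 97 * 205400^0.5 / 438.0^1.25 = 21.9396


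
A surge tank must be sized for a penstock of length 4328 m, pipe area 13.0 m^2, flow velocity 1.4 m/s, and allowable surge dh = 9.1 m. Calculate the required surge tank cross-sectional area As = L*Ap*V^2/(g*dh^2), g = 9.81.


As = 4328 * 13.0 * 1.4^2 / (9.81 * 9.1^2) = 135.7485 m^2


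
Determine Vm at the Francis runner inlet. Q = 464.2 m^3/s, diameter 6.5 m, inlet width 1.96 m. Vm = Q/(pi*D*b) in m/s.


Vm = 464.2 / (pi * 6.5 * 1.96) = 11.5981 m/s


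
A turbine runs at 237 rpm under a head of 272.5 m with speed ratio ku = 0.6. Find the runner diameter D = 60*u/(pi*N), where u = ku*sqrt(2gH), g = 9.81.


u = 0.6 * sqrt(2*9.81*272.5) = 43.8717 m/s
D = 60 * 43.8717 / (pi * 237) = 3.5354 m


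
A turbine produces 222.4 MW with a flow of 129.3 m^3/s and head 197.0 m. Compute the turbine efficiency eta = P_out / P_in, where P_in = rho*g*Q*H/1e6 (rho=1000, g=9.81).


P_in = 1000 * 9.81 * 129.3 * 197.0 / 1e6 = 249.8813 MW
eta = 222.4 / 249.8813 = 0.8900


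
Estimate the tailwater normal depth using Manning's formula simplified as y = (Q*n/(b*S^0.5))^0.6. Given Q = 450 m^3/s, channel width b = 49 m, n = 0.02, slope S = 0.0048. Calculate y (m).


y = (450 * 0.02 / (49 * 0.0048^0.5))^0.6 = 1.7950 m


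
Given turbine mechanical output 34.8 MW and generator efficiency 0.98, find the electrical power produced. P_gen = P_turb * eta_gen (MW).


P_gen = 34.8 * 0.98 = 34.1040 MW


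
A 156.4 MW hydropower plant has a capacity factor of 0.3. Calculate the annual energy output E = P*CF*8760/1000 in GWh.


E = 156.4 * 0.3 * 8760 / 1000 = 411.0192 GWh


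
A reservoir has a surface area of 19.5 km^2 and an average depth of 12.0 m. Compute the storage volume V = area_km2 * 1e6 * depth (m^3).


V = 19.5 * 1e6 * 12.0 = 2.3400e+08 m^3


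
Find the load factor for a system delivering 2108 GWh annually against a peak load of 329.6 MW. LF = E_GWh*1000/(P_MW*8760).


LF = 2108 * 1000 / (329.6 * 8760) = 0.7301


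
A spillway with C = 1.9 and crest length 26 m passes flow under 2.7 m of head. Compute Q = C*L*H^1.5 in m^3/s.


Q = 1.9 * 26 * 2.7^1.5 = 219.1657 m^3/s


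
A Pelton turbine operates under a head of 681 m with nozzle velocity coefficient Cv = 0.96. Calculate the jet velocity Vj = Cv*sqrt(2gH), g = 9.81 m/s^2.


Vj = 0.96 * sqrt(2*9.81*681) = 110.9671 m/s


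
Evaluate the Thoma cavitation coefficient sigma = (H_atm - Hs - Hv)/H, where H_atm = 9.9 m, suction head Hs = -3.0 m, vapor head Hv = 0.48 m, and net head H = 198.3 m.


sigma = (9.9 - (-3.0) - 0.48) / 198.3 = 0.0626


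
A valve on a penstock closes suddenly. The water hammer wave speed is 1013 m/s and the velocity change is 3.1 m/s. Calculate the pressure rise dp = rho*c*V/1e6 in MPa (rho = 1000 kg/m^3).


dp = 1000 * 1013 * 3.1 / 1e6 = 3.1403 MPa


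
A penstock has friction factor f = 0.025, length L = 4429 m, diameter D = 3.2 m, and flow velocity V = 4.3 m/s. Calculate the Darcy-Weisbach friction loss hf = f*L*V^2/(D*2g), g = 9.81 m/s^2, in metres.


hf = 0.025 * 4429 * 4.3^2 / (3.2 * 2 * 9.81) = 32.6087 m


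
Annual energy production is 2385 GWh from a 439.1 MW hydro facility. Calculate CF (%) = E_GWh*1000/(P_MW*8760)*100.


CF = 2385 * 1000 / (439.1 * 8760) * 100 = 62.0042 %


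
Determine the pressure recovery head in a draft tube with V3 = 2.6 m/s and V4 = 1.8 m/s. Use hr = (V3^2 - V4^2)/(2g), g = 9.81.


hr = (2.6^2 - 1.8^2) / (2*9.81) = 0.1794 m


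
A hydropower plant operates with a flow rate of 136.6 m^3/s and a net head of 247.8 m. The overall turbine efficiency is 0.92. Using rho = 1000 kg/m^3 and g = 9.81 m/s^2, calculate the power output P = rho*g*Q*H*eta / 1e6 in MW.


P = 1000 * 9.81 * 136.6 * 247.8 * 0.92 / 1e6 = 305.4983 MW


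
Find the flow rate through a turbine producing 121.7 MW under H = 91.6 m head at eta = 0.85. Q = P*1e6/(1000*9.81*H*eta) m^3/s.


Q = 121.7 * 1e6 / (1000 * 9.81 * 91.6 * 0.85) = 159.3335 m^3/s


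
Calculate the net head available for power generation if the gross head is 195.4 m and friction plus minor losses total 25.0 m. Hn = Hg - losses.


Hn = 195.4 - 25.0 = 170.4000 m


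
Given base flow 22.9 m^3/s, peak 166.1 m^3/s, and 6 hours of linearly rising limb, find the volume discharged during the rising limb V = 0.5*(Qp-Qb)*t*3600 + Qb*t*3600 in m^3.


V = 0.5*(166.1 - 22.9)*6*3600 + 22.9*6*3600 = 2.0412e+06 m^3


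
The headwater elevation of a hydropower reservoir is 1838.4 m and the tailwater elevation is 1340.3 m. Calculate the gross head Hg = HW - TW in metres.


Hg = 1838.4 - 1340.3 = 498.1000 m


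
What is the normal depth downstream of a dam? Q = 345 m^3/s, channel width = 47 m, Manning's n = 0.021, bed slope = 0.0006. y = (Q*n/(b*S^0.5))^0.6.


y = (345 * 0.021 / (47 * 0.0006^0.5))^0.6 = 3.0152 m


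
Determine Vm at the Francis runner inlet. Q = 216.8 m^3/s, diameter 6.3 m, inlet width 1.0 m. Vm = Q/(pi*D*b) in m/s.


Vm = 216.8 / (pi * 6.3 * 1.0) = 10.9539 m/s


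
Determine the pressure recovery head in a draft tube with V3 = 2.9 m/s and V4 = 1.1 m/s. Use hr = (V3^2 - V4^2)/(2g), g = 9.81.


hr = (2.9^2 - 1.1^2) / (2*9.81) = 0.3670 m


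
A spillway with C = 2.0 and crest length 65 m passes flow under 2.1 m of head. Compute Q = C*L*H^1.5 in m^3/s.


Q = 2.0 * 65 * 2.1^1.5 = 395.6146 m^3/s


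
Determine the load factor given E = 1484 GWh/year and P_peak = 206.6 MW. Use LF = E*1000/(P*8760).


LF = 1484 * 1000 / (206.6 * 8760) = 0.8200


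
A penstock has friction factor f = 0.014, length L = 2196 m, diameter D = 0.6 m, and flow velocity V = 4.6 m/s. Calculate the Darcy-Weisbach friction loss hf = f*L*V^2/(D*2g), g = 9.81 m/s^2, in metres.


hf = 0.014 * 2196 * 4.6^2 / (0.6 * 2 * 9.81) = 55.2619 m


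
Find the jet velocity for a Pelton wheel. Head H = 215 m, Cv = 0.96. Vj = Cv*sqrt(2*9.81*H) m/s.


Vj = 0.96 * sqrt(2*9.81*215) = 62.3505 m/s


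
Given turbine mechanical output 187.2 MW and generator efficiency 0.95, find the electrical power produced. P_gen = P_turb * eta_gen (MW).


P_gen = 187.2 * 0.95 = 177.8400 MW


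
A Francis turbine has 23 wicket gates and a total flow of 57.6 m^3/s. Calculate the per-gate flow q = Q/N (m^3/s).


q = 57.6 / 23 = 2.5043 m^3/s


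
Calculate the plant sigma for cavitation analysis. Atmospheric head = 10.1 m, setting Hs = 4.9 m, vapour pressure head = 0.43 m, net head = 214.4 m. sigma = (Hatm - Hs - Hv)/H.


sigma = (10.1 - 4.9 - 0.43) / 214.4 = 0.0222


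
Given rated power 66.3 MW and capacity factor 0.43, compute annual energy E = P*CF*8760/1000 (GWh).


E = 66.3 * 0.43 * 8760 / 1000 = 249.7388 GWh


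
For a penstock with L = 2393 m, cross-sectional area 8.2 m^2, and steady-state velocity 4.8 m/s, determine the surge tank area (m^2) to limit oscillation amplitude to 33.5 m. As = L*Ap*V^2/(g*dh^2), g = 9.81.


As = 2393 * 8.2 * 4.8^2 / (9.81 * 33.5^2) = 41.0658 m^2


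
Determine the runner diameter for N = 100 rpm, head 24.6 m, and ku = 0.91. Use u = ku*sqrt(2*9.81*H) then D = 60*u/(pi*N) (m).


u = 0.91 * sqrt(2*9.81*24.6) = 19.9921 m/s
D = 60 * 19.9921 / (pi * 100) = 3.8182 m


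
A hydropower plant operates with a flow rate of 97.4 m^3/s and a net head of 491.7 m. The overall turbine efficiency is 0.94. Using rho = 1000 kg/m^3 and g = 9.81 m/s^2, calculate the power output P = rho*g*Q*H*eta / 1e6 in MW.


P = 1000 * 9.81 * 97.4 * 491.7 * 0.94 / 1e6 = 441.6274 MW


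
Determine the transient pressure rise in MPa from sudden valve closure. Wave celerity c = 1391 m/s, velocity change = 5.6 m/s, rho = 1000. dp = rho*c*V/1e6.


dp = 1000 * 1391 * 5.6 / 1e6 = 7.7896 MPa


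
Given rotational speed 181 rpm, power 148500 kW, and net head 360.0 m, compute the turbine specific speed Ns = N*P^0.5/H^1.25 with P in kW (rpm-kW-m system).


Ns = 181 * 148500^0.5 / 360.0^1.25 = 44.4799


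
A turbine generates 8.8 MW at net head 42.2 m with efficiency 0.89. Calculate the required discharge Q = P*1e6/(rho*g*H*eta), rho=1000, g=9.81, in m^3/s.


Q = 8.8 * 1e6 / (1000 * 9.81 * 42.2 * 0.89) = 23.8842 m^3/s


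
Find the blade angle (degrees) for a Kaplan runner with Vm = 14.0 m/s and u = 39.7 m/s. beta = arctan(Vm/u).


beta = arctan(14.0 / 39.7) = 19.4249 degrees


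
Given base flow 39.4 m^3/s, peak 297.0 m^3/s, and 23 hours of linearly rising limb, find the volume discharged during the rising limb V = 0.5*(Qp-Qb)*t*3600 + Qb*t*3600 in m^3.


V = 0.5*(297.0 - 39.4)*23*3600 + 39.4*23*3600 = 1.3927e+07 m^3


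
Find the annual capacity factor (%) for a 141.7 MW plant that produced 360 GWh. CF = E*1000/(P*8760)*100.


CF = 360 * 1000 / (141.7 * 8760) * 100 = 29.0020 %


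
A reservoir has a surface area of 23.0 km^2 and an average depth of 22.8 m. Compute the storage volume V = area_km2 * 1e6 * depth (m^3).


V = 23.0 * 1e6 * 22.8 = 5.2440e+08 m^3


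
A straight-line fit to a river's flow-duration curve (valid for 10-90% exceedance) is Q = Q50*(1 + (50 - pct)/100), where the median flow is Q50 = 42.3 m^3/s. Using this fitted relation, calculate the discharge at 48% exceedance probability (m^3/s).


Q = 42.3 * (1 + (50 - 48)/100) = 43.1460 m^3/s


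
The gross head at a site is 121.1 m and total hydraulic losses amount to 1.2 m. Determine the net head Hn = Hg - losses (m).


Hn = 121.1 - 1.2 = 119.9000 m


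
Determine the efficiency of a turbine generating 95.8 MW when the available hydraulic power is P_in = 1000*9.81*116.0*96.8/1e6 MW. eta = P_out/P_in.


P_in = 1000 * 9.81 * 116.0 * 96.8 / 1e6 = 110.1545 MW
eta = 95.8 / 110.1545 = 0.8697


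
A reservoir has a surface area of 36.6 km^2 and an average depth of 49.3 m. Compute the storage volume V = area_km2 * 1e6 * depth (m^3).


V = 36.6 * 1e6 * 49.3 = 1.8044e+09 m^3


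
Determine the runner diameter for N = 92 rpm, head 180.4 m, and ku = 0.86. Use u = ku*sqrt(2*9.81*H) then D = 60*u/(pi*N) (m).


u = 0.86 * sqrt(2*9.81*180.4) = 51.1642 m/s
D = 60 * 51.1642 / (pi * 92) = 10.6214 m


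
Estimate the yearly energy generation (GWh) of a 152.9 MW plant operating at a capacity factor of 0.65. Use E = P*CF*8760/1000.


E = 152.9 * 0.65 * 8760 / 1000 = 870.6126 GWh


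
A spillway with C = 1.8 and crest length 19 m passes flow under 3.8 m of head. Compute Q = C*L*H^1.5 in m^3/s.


Q = 1.8 * 19 * 3.8^1.5 = 253.3387 m^3/s


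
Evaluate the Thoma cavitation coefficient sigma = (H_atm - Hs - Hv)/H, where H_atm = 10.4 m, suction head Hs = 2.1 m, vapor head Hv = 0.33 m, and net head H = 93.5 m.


sigma = (10.4 - 2.1 - 0.33) / 93.5 = 0.0852


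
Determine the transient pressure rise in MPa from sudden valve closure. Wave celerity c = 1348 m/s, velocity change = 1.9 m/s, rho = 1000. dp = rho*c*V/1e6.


dp = 1000 * 1348 * 1.9 / 1e6 = 2.5612 MPa


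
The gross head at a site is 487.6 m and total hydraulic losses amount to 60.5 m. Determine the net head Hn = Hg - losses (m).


Hn = 487.6 - 60.5 = 427.1000 m


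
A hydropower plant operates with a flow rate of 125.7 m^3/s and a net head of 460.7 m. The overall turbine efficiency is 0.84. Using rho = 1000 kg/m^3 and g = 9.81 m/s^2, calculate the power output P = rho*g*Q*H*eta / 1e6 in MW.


P = 1000 * 9.81 * 125.7 * 460.7 * 0.84 / 1e6 = 477.2015 MW


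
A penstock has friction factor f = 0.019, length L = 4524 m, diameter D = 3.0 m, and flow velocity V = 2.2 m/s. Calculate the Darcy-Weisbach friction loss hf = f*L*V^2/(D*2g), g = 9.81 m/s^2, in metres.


hf = 0.019 * 4524 * 2.2^2 / (3.0 * 2 * 9.81) = 7.0681 m


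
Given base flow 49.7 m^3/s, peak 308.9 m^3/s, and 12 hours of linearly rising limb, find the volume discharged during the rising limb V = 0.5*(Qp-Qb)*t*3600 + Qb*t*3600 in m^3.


V = 0.5*(308.9 - 49.7)*12*3600 + 49.7*12*3600 = 7.7458e+06 m^3


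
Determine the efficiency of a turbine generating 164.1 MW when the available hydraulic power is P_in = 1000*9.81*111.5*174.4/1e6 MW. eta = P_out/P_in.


P_in = 1000 * 9.81 * 111.5 * 174.4 / 1e6 = 190.7613 MW
eta = 164.1 / 190.7613 = 0.8602


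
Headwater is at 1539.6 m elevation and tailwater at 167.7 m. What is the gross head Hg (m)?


Hg = 1539.6 - 167.7 = 1371.9000 m


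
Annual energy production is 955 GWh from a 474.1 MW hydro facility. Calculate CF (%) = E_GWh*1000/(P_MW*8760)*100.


CF = 955 * 1000 / (474.1 * 8760) * 100 = 22.9948 %


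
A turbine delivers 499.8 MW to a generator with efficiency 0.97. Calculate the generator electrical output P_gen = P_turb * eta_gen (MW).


P_gen = 499.8 * 0.97 = 484.8060 MW


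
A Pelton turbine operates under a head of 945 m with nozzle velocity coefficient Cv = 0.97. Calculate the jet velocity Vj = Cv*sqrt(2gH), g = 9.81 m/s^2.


Vj = 0.97 * sqrt(2*9.81*945) = 132.0800 m/s


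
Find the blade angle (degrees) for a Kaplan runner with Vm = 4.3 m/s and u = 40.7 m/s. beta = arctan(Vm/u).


beta = arctan(4.3 / 40.7) = 6.0310 degrees


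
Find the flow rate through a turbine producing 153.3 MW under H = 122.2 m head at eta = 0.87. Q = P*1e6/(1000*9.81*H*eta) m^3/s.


Q = 153.3 * 1e6 / (1000 * 9.81 * 122.2 * 0.87) = 146.9883 m^3/s


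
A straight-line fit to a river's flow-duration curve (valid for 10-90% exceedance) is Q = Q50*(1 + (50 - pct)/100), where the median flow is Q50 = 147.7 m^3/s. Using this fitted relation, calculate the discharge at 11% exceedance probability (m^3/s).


Q = 147.7 * (1 + (50 - 11)/100) = 205.3030 m^3/s


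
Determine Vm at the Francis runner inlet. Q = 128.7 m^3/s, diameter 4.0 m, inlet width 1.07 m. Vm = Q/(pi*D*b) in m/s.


Vm = 128.7 / (pi * 4.0 * 1.07) = 9.5716 m/s


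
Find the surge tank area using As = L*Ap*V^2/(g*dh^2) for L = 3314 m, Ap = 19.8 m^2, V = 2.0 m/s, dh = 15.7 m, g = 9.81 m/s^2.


As = 3314 * 19.8 * 2.0^2 / (9.81 * 15.7^2) = 108.5449 m^2


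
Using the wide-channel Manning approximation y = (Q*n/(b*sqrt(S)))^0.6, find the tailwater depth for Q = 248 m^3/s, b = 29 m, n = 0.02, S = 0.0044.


y = (248 * 0.02 / (29 * 0.0044^0.5))^0.6 = 1.7653 m


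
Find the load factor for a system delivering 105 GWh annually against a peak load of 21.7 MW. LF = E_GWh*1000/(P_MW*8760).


LF = 105 * 1000 / (21.7 * 8760) = 0.5524


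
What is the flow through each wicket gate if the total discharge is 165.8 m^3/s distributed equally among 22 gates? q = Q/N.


q = 165.8 / 22 = 7.5364 m^3/s


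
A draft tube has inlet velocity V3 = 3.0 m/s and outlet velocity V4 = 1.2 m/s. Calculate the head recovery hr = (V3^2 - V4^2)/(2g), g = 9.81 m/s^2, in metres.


hr = (3.0^2 - 1.2^2) / (2*9.81) = 0.3853 m


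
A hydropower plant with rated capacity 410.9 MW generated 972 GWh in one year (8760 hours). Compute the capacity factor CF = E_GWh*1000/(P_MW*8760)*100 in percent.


CF = 972 * 1000 / (410.9 * 8760) * 100 = 27.0039 %


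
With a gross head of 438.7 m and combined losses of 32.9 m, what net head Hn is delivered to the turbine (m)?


Hn = 438.7 - 32.9 = 405.8000 m


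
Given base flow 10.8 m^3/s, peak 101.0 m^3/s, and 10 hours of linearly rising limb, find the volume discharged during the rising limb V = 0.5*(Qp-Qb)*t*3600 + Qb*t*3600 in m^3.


V = 0.5*(101.0 - 10.8)*10*3600 + 10.8*10*3600 = 2.0124e+06 m^3


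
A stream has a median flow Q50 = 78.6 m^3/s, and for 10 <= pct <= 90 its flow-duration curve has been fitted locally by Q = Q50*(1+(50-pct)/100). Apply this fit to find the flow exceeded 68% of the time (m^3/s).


Q = 78.6 * (1 + (50 - 68)/100) = 64.4520 m^3/s


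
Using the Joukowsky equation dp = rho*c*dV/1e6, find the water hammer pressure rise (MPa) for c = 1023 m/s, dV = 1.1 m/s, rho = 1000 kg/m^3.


dp = 1000 * 1023 * 1.1 / 1e6 = 1.1253 MPa


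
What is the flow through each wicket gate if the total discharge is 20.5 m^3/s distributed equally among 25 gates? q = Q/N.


q = 20.5 / 25 = 0.8200 m^3/s


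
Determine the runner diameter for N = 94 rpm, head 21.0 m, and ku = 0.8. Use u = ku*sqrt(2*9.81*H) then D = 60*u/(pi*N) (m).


u = 0.8 * sqrt(2*9.81*21.0) = 16.2386 m/s
D = 60 * 16.2386 / (pi * 94) = 3.2993 m


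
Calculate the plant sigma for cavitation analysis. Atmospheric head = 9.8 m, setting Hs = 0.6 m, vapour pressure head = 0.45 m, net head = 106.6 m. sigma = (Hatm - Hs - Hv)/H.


sigma = (9.8 - 0.6 - 0.45) / 106.6 = 0.0821


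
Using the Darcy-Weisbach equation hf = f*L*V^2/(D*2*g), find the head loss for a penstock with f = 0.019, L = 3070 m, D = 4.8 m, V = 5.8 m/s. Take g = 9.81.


hf = 0.019 * 3070 * 5.8^2 / (4.8 * 2 * 9.81) = 20.8357 m


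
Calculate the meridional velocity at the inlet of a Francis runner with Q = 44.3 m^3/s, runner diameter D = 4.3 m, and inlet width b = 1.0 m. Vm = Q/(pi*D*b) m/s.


Vm = 44.3 / (pi * 4.3 * 1.0) = 3.2793 m/s


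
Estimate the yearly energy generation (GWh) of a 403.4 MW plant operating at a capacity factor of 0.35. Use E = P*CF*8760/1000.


E = 403.4 * 0.35 * 8760 / 1000 = 1236.8244 GWh


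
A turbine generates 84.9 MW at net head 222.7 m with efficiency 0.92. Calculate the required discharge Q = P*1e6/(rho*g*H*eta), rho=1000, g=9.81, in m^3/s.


Q = 84.9 * 1e6 / (1000 * 9.81 * 222.7 * 0.92) = 42.2407 m^3/s


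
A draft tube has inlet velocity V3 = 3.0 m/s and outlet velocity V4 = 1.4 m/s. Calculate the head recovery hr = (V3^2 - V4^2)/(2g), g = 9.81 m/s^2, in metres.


hr = (3.0^2 - 1.4^2) / (2*9.81) = 0.3588 m


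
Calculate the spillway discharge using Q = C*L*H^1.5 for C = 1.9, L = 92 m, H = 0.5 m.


Q = 1.9 * 92 * 0.5^1.5 = 61.8011 m^3/s


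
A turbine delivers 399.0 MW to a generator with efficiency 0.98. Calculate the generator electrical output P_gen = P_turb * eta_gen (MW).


P_gen = 399.0 * 0.98 = 391.0200 MW


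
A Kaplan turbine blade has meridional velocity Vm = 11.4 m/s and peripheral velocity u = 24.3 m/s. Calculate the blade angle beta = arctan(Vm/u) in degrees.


beta = arctan(11.4 / 24.3) = 25.1330 degrees


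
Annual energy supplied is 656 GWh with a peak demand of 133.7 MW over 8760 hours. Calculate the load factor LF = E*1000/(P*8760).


LF = 656 * 1000 / (133.7 * 8760) = 0.5601


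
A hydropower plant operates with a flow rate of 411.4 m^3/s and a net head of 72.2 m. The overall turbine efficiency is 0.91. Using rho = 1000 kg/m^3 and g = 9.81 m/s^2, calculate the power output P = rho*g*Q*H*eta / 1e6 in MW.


P = 1000 * 9.81 * 411.4 * 72.2 * 0.91 / 1e6 = 265.1624 MW


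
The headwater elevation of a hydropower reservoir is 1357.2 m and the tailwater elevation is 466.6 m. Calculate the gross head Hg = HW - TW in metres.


Hg = 1357.2 - 466.6 = 890.6000 m


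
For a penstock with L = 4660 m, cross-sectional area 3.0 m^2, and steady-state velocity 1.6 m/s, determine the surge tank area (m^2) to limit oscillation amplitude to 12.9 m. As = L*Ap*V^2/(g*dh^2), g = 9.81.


As = 4660 * 3.0 * 1.6^2 / (9.81 * 12.9^2) = 21.9229 m^2


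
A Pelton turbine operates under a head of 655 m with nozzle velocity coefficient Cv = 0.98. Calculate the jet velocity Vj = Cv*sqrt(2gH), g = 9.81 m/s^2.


Vj = 0.98 * sqrt(2*9.81*655) = 111.0954 m/s


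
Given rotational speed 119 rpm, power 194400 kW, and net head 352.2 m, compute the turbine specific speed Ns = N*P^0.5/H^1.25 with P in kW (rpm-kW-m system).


Ns = 119 * 194400^0.5 / 352.2^1.25 = 34.3881


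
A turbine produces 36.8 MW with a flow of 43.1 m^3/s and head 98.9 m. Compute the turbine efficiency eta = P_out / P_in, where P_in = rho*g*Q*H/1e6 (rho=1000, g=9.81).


P_in = 1000 * 9.81 * 43.1 * 98.9 / 1e6 = 41.8160 MW
eta = 36.8 / 41.8160 = 0.8800


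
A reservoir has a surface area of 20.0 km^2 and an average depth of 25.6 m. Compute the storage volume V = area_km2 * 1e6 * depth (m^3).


V = 20.0 * 1e6 * 25.6 = 5.1200e+08 m^3


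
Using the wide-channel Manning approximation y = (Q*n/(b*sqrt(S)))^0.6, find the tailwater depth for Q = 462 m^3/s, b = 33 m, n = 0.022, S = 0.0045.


y = (462 * 0.022 / (33 * 0.0045^0.5))^0.6 = 2.4956 m


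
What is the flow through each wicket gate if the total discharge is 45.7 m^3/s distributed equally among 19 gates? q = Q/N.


q = 45.7 / 19 = 2.4053 m^3/s


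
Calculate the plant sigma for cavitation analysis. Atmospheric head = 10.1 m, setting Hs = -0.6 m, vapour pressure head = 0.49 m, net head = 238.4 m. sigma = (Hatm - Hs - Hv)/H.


sigma = (10.1 - (-0.6) - 0.49) / 238.4 = 0.0428


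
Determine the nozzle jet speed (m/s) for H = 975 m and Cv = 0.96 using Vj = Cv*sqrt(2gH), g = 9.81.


Vj = 0.96 * sqrt(2*9.81*975) = 132.7771 m/s


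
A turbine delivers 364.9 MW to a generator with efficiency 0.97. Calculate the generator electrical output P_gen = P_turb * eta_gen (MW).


P_gen = 364.9 * 0.97 = 353.9530 MW


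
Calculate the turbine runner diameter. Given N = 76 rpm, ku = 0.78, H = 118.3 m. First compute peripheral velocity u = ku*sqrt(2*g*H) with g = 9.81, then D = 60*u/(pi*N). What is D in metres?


u = 0.78 * sqrt(2*9.81*118.3) = 37.5782 m/s
D = 60 * 37.5782 / (pi * 76) = 9.4433 m


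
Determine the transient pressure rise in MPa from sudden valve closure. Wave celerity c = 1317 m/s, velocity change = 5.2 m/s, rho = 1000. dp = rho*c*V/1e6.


dp = 1000 * 1317 * 5.2 / 1e6 = 6.8484 MPa


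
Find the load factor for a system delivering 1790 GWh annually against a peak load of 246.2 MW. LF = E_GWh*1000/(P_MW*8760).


LF = 1790 * 1000 / (246.2 * 8760) = 0.8300


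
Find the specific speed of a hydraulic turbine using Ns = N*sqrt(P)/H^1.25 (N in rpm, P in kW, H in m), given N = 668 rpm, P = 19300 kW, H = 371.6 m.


Ns = 668 * 19300^0.5 / 371.6^1.25 = 56.8801


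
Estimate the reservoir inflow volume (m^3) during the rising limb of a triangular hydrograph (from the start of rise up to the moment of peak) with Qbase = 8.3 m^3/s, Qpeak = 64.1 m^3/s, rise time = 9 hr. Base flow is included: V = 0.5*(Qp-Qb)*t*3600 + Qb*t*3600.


V = 0.5*(64.1 - 8.3)*9*3600 + 8.3*9*3600 = 1.1729e+06 m^3


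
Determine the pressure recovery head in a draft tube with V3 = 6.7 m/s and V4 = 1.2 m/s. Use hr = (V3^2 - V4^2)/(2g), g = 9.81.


hr = (6.7^2 - 1.2^2) / (2*9.81) = 2.2146 m


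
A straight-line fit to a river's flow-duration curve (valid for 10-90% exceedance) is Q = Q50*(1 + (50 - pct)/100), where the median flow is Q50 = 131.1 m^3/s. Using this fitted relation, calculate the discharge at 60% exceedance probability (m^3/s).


Q = 131.1 * (1 + (50 - 60)/100) = 117.9900 m^3/s


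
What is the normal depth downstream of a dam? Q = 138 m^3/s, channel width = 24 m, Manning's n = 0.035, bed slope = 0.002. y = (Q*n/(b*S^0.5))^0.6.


y = (138 * 0.035 / (24 * 0.002^0.5))^0.6 = 2.4657 m


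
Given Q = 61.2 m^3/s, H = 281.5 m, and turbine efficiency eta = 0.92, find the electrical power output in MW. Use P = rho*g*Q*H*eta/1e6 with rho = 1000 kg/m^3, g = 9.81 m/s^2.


P = 1000 * 9.81 * 61.2 * 281.5 * 0.92 / 1e6 = 155.4843 MW


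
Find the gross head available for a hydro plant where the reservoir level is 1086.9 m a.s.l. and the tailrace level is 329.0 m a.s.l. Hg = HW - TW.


Hg = 1086.9 - 329.0 = 757.9000 m


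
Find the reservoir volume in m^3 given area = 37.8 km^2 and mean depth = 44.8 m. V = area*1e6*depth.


V = 37.8 * 1e6 * 44.8 = 1.6934e+09 m^3


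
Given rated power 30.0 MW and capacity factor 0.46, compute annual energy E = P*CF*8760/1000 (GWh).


E = 30.0 * 0.46 * 8760 / 1000 = 120.8880 GWh


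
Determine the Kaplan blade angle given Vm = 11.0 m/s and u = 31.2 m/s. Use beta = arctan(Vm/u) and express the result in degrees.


beta = arctan(11.0 / 31.2) = 19.4208 degrees


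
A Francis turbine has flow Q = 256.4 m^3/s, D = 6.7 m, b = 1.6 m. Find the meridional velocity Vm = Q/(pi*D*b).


Vm = 256.4 / (pi * 6.7 * 1.6) = 7.6133 m/s


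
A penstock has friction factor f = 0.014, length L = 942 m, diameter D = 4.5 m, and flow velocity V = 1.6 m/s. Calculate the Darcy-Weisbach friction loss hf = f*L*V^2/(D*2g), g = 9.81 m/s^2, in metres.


hf = 0.014 * 942 * 1.6^2 / (4.5 * 2 * 9.81) = 0.3824 m


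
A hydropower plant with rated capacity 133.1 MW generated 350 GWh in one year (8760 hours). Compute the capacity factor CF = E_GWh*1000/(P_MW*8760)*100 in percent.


CF = 350 * 1000 / (133.1 * 8760) * 100 = 30.0183 %


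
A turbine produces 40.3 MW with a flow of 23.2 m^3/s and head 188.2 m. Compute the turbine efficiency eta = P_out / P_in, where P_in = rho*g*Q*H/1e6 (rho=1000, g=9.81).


P_in = 1000 * 9.81 * 23.2 * 188.2 / 1e6 = 42.8328 MW
eta = 40.3 / 42.8328 = 0.9409


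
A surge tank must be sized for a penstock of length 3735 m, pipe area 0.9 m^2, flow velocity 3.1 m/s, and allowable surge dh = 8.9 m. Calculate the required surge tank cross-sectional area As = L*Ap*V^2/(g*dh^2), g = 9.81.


As = 3735 * 0.9 * 3.1^2 / (9.81 * 8.9^2) = 41.5726 m^2


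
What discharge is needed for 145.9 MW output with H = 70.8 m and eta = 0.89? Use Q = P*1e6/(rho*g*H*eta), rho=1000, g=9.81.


Q = 145.9 * 1e6 / (1000 * 9.81 * 70.8 * 0.89) = 236.0277 m^3/s


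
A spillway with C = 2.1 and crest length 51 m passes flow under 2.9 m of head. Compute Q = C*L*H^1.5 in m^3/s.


Q = 2.1 * 51 * 2.9^1.5 = 528.9157 m^3/s


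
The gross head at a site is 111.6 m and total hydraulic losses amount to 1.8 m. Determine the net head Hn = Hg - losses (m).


Hn = 111.6 - 1.8 = 109.8000 m


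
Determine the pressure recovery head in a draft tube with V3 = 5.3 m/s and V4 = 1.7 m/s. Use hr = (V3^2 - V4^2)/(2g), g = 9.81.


hr = (5.3^2 - 1.7^2) / (2*9.81) = 1.2844 m


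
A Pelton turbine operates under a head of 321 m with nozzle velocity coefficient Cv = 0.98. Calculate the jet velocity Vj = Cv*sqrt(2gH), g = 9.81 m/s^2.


Vj = 0.98 * sqrt(2*9.81*321) = 77.7729 m/s


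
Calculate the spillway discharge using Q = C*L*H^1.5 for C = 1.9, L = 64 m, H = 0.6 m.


Q = 1.9 * 64 * 0.6^1.5 = 56.5146 m^3/s


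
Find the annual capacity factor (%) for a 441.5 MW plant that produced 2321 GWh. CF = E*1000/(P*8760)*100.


CF = 2321 * 1000 / (441.5 * 8760) * 100 = 60.0123 %


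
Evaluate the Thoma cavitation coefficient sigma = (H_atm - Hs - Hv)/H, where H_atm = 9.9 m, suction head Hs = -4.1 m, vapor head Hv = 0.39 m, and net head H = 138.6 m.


sigma = (9.9 - (-4.1) - 0.39) / 138.6 = 0.0982


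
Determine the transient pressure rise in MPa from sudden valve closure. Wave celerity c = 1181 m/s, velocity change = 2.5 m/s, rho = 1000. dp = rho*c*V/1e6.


dp = 1000 * 1181 * 2.5 / 1e6 = 2.9525 MPa


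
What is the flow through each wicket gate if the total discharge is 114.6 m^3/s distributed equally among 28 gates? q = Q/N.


q = 114.6 / 28 = 4.0929 m^3/s


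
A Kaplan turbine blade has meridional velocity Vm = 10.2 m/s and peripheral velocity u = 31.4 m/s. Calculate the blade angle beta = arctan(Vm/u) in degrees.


beta = arctan(10.2 / 31.4) = 17.9959 degrees


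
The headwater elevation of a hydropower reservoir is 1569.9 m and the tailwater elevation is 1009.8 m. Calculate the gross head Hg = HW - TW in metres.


Hg = 1569.9 - 1009.8 = 560.1000 m


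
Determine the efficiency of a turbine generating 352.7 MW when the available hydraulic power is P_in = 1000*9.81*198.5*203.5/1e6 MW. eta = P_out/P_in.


P_in = 1000 * 9.81 * 198.5 * 203.5 / 1e6 = 396.2725 MW
eta = 352.7 / 396.2725 = 0.8900


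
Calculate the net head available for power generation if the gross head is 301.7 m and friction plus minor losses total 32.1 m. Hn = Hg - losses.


Hn = 301.7 - 32.1 = 269.6000 m


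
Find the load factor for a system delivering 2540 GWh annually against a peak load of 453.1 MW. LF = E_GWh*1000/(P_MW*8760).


LF = 2540 * 1000 / (453.1 * 8760) = 0.6399


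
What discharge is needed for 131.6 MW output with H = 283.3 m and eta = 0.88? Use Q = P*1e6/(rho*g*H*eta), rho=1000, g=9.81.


Q = 131.6 * 1e6 / (1000 * 9.81 * 283.3 * 0.88) = 53.8093 m^3/s


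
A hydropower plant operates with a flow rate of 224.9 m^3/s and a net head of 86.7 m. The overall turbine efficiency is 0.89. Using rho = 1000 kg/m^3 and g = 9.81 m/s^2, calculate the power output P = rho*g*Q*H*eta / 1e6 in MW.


P = 1000 * 9.81 * 224.9 * 86.7 * 0.89 / 1e6 = 170.2423 MW


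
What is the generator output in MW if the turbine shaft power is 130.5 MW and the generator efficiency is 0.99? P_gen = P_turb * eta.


P_gen = 130.5 * 0.99 = 129.1950 MW


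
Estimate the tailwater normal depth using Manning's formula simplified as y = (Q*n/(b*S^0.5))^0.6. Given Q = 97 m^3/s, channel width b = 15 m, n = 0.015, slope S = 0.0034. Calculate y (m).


y = (97 * 0.015 / (15 * 0.0034^0.5))^0.6 = 1.3571 m


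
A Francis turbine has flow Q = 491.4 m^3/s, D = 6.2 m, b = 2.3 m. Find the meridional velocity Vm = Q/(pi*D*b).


Vm = 491.4 / (pi * 6.2 * 2.3) = 10.9690 m/s


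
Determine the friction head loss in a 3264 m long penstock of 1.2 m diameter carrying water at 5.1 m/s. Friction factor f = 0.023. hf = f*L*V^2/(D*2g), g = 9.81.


hf = 0.023 * 3264 * 5.1^2 / (1.2 * 2 * 9.81) = 82.9350 m


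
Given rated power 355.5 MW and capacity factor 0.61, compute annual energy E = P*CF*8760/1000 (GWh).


E = 355.5 * 0.61 * 8760 / 1000 = 1899.6498 GWh


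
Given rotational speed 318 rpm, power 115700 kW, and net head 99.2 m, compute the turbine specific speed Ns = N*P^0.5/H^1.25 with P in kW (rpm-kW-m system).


Ns = 318 * 115700^0.5 / 99.2^1.25 = 345.5049


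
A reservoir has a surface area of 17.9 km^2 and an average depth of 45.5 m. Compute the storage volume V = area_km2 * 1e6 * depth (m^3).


V = 17.9 * 1e6 * 45.5 = 8.1445e+08 m^3


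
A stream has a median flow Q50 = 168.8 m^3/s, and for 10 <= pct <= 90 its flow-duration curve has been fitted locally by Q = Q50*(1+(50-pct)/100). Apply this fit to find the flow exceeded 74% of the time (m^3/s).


Q = 168.8 * (1 + (50 - 74)/100) = 128.2880 m^3/s


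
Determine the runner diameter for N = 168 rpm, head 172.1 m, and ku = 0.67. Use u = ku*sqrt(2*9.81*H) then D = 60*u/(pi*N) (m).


u = 0.67 * sqrt(2*9.81*172.1) = 38.9327 m/s
D = 60 * 38.9327 / (pi * 168) = 4.4260 m


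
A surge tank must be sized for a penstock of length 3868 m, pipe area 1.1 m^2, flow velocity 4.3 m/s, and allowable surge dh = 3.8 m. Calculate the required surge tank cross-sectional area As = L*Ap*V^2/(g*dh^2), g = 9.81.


As = 3868 * 1.1 * 4.3^2 / (9.81 * 3.8^2) = 555.3667 m^2


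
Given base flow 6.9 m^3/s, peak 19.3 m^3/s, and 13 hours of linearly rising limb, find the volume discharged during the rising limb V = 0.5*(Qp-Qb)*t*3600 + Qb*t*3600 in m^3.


V = 0.5*(19.3 - 6.9)*13*3600 + 6.9*13*3600 = 613080.0000 m^3


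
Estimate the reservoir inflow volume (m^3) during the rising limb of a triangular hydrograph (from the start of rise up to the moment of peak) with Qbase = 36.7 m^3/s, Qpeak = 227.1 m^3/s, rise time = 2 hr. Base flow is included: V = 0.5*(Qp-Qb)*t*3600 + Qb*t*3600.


V = 0.5*(227.1 - 36.7)*2*3600 + 36.7*2*3600 = 949680.0000 m^3


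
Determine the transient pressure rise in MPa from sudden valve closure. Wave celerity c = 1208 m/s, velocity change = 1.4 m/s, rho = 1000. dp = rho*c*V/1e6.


dp = 1000 * 1208 * 1.4 / 1e6 = 1.6912 MPa


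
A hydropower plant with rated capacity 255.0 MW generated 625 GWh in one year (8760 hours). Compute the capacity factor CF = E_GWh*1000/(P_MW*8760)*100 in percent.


CF = 625 * 1000 / (255.0 * 8760) * 100 = 27.9792 %


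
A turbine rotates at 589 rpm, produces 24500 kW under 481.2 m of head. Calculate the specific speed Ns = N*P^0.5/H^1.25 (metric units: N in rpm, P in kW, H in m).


Ns = 589 * 24500^0.5 / 481.2^1.25 = 40.9064


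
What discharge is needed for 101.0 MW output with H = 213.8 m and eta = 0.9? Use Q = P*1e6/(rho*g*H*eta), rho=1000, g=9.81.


Q = 101.0 * 1e6 / (1000 * 9.81 * 213.8 * 0.9) = 53.5060 m^3/s


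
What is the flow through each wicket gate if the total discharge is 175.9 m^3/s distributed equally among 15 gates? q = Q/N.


q = 175.9 / 15 = 11.7267 m^3/s


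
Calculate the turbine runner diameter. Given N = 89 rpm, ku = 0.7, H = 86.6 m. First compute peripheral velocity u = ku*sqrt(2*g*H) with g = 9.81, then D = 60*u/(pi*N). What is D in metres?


u = 0.7 * sqrt(2*9.81*86.6) = 28.8540 m/s
D = 60 * 28.8540 / (pi * 89) = 6.1918 m


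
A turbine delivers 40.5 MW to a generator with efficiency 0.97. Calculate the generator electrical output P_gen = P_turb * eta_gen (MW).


P_gen = 40.5 * 0.97 = 39.2850 MW


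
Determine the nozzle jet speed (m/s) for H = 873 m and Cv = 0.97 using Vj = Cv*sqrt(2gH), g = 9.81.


Vj = 0.97 * sqrt(2*9.81*873) = 126.9487 m/s


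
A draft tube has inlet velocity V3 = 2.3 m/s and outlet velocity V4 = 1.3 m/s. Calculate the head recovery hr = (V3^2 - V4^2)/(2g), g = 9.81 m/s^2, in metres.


hr = (2.3^2 - 1.3^2) / (2*9.81) = 0.1835 m


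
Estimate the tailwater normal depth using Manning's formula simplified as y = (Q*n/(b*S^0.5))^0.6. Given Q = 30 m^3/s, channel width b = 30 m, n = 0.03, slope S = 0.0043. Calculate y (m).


y = (30 * 0.03 / (30 * 0.0043^0.5))^0.6 = 0.6255 m


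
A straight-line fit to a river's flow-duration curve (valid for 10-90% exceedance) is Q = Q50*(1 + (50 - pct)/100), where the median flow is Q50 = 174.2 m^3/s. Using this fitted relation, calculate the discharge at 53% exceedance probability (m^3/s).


Q = 174.2 * (1 + (50 - 53)/100) = 168.9740 m^3/s


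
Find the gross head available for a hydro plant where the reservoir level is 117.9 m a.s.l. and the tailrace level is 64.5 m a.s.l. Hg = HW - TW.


Hg = 117.9 - 64.5 = 53.4000 m


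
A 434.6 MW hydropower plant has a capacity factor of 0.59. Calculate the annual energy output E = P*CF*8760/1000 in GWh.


E = 434.6 * 0.59 * 8760 / 1000 = 2246.1866 GWh


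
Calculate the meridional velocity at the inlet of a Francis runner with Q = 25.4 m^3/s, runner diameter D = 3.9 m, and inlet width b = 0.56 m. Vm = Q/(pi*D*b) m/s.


Vm = 25.4 / (pi * 3.9 * 0.56) = 3.7020 m/s


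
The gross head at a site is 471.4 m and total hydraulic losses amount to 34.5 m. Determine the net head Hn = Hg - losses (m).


Hn = 471.4 - 34.5 = 436.9000 m


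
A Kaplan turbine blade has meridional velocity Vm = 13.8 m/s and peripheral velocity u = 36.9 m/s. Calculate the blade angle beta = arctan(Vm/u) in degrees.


beta = arctan(13.8 / 36.9) = 20.5050 degrees


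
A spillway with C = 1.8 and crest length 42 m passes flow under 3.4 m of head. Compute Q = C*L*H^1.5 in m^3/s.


Q = 1.8 * 42 * 3.4^1.5 = 473.9583 m^3/s


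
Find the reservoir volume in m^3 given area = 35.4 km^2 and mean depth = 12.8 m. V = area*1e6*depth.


V = 35.4 * 1e6 * 12.8 = 4.5312e+08 m^3


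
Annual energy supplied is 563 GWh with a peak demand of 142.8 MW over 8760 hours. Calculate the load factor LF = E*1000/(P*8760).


LF = 563 * 1000 / (142.8 * 8760) = 0.4501


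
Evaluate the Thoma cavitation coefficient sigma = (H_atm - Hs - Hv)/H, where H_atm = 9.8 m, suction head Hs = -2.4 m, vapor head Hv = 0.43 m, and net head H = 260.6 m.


sigma = (9.8 - (-2.4) - 0.43) / 260.6 = 0.0452


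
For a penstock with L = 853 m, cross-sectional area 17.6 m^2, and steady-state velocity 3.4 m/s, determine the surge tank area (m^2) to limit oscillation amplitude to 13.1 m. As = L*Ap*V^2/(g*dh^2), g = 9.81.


As = 853 * 17.6 * 3.4^2 / (9.81 * 13.1^2) = 103.0880 m^2


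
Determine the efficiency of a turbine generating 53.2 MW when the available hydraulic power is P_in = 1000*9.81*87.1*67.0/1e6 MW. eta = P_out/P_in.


P_in = 1000 * 9.81 * 87.1 * 67.0 / 1e6 = 57.2482 MW
eta = 53.2 / 57.2482 = 0.9293


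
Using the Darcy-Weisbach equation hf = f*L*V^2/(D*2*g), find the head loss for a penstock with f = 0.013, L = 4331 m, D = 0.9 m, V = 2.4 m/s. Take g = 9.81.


hf = 0.013 * 4331 * 2.4^2 / (0.9 * 2 * 9.81) = 18.3659 m


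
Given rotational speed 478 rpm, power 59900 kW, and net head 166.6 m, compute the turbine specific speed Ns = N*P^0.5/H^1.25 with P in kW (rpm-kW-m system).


Ns = 478 * 59900^0.5 / 166.6^1.25 = 195.4553


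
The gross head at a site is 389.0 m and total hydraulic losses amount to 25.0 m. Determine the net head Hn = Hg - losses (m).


Hn = 389.0 - 25.0 = 364.0000 m


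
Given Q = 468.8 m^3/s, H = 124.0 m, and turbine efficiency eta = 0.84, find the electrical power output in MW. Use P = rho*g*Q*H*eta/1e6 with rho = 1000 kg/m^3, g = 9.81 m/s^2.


P = 1000 * 9.81 * 468.8 * 124.0 * 0.84 / 1e6 = 479.0243 MW


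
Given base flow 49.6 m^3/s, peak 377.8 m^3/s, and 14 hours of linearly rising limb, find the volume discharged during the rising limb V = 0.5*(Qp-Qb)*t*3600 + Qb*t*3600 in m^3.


V = 0.5*(377.8 - 49.6)*14*3600 + 49.6*14*3600 = 1.0770e+07 m^3


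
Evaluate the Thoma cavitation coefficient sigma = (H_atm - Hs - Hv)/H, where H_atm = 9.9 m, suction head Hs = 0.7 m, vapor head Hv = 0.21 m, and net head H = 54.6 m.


sigma = (9.9 - 0.7 - 0.21) / 54.6 = 0.1647


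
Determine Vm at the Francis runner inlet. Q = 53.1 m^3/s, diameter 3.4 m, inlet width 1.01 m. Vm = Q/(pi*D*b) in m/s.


Vm = 53.1 / (pi * 3.4 * 1.01) = 4.9220 m/s


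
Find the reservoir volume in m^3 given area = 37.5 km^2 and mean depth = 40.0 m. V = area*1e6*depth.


V = 37.5 * 1e6 * 40.0 = 1.5000e+09 m^3


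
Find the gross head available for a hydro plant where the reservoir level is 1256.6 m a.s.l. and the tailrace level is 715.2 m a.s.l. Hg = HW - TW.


Hg = 1256.6 - 715.2 = 541.4000 m


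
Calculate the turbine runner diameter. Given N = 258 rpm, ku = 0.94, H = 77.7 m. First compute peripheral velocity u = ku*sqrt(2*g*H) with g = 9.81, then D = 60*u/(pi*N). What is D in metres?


u = 0.94 * sqrt(2*9.81*77.7) = 36.7018 m/s
D = 60 * 36.7018 / (pi * 258) = 2.7169 m
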